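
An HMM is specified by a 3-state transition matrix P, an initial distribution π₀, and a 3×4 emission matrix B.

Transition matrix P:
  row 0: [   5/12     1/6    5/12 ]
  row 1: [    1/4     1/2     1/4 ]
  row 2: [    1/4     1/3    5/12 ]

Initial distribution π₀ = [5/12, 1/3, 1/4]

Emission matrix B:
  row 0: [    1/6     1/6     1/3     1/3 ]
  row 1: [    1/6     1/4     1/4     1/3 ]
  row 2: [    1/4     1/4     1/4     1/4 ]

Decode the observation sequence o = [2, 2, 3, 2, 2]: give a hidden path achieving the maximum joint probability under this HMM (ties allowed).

t=0: δ = [1.389e-01, 8.333e-02, 6.250e-02]  (obs o_0=2)
t=1: δ = [1.929e-02, 1.042e-02, 1.447e-02]  ψ = [0, 1, 0]  (obs o_1=2)
t=2: δ = [2.679e-03, 1.736e-03, 2.009e-03]  ψ = [0, 1, 0]  (obs o_2=3)
t=3: δ = [3.721e-04, 2.170e-04, 2.791e-04]  ψ = [0, 1, 0]  (obs o_3=2)
t=4: δ = [5.168e-05, 2.713e-05, 3.876e-05]  ψ = [0, 1, 0]  (obs o_4=2)
backtrack: best end state = 0; path = [0, 0, 0, 0, 0]

path = [0, 0, 0, 0, 0]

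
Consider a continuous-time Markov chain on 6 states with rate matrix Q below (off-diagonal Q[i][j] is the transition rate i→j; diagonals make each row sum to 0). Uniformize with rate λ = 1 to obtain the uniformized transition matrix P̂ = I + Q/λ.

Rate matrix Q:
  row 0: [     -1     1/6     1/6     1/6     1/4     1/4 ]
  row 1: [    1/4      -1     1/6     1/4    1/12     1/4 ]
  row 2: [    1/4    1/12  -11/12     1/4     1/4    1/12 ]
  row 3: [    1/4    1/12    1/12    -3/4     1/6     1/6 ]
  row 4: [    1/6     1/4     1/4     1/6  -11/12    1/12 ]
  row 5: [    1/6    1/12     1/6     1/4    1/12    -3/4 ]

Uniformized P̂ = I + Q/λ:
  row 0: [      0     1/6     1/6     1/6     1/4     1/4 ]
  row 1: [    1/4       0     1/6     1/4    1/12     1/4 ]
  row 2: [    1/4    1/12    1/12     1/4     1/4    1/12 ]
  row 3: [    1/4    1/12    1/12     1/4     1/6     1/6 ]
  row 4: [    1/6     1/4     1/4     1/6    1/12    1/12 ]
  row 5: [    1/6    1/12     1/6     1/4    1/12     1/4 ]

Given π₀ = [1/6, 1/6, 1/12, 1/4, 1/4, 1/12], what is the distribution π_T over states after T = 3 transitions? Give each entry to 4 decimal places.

t=0: π = [0.1667, 0.1667, 0.0833, 0.2500, 0.2500, 0.0833]
t=1: π = [0.1806, 0.1250, 0.1597, 0.2153, 0.1458, 0.1736]
t=2: π = [0.1782, 0.1123, 0.1476, 0.2228, 0.1580, 0.1811]
t=3: π = [0.1772, 0.1152, 0.1490, 0.2220, 0.1562, 0.1805]

π = [0.1772, 0.1152, 0.1490, 0.2220, 0.1562, 0.1805]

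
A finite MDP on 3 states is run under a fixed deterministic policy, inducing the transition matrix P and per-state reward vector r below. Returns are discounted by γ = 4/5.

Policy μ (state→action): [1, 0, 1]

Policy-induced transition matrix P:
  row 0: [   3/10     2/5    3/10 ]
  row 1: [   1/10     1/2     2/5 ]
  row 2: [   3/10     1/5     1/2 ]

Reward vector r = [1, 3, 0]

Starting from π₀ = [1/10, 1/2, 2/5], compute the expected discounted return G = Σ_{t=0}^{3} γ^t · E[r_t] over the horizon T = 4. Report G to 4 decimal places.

t=0: π = [0.1000, 0.5000, 0.4000], E[r] = 1.6000, γ^t·E[r] = 1.600000, running G = 1.600000
t=1: π = [0.2000, 0.3700, 0.4300], E[r] = 1.3100, γ^t·E[r] = 1.048000, running G = 2.648000
t=2: π = [0.2260, 0.3510, 0.4230], E[r] = 1.2790, γ^t·E[r] = 0.818560, running G = 3.466560
t=3: π = [0.2298, 0.3505, 0.4197], E[r] = 1.2813, γ^t·E[r] = 0.656026, running G = 4.122586

G = 4.1226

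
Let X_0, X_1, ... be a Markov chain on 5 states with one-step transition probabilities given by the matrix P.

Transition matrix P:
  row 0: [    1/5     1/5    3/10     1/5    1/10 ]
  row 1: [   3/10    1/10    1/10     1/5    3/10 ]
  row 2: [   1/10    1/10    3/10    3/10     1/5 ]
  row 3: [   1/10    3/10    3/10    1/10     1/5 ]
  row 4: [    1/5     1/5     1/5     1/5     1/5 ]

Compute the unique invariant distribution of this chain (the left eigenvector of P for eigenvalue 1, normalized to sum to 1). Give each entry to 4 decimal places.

π = [0.1730, 0.1782, 0.2443, 0.2040, 0.2005]

Balance equations π_j = Σ_i π_i·P[i][j]:
  π_0 = 1/5·π_0 + 3/10·π_1 + 1/10·π_2 + 1/10·π_3 + 1/5·π_4
  π_1 = 1/5·π_0 + 1/10·π_1 + 1/10·π_2 + 3/10·π_3 + 1/5·π_4
  π_2 = 3/10·π_0 + 1/10·π_1 + 3/10·π_2 + 3/10·π_3 + 1/5·π_4
  π_3 = 1/5·π_0 + 1/5·π_1 + 3/10·π_2 + 1/10·π_3 + 1/5·π_4
  normalize: π_0 + π_1 + π_2 + π_3 + π_4 = 1
Solving the linear system gives exactly π = [936/5411, 964/5411, 1322/5411, 1104/5411, 155/773].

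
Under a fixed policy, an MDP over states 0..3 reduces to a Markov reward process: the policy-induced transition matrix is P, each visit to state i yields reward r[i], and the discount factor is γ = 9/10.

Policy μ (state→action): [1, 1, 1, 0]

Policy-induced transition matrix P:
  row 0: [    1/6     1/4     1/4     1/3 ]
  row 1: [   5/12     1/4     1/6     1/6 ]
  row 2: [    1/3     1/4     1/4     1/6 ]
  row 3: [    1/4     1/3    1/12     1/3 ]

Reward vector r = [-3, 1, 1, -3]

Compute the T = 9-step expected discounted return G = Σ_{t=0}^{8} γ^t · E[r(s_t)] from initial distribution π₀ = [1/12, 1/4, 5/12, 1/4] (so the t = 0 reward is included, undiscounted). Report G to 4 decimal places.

t=0: π = [0.0833, 0.2500, 0.4167, 0.2500], E[r] = -0.3333, γ^t·E[r] = -0.333333, running G = -0.333333
t=1: π = [0.3194, 0.2708, 0.1875, 0.2222], E[r] = -1.1667, γ^t·E[r] = -1.050000, running G = -1.383333
t=2: π = [0.2841, 0.2685, 0.1904, 0.2569], E[r] = -1.1644, γ^t·E[r] = -0.943125, running G = -2.326458
t=3: π = [0.2869, 0.2714, 0.1848, 0.2568], E[r] = -1.1752, γ^t·E[r] = -0.856688, running G = -3.183146
t=4: π = [0.2867, 0.2714, 0.1846, 0.2573], E[r] = -1.1761, γ^t·E[r] = -0.771630, running G = -3.954776
t=5: π = [0.2867, 0.2714, 0.1845, 0.2573], E[r] = -1.1762, γ^t·E[r] = -0.694554, running G = -4.649331
t=6: π = [0.2867, 0.2714, 0.1845, 0.2573], E[r] = -1.1763, γ^t·E[r] = -0.625113, running G = -5.274443
t=7: π = [0.2867, 0.2714, 0.1845, 0.2573], E[r] = -1.1763, γ^t·E[r] = -0.562603, running G = -5.837046
t=8: π = [0.2867, 0.2714, 0.1845, 0.2573], E[r] = -1.1763, γ^t·E[r] = -0.506343, running G = -6.343389

G = -6.3434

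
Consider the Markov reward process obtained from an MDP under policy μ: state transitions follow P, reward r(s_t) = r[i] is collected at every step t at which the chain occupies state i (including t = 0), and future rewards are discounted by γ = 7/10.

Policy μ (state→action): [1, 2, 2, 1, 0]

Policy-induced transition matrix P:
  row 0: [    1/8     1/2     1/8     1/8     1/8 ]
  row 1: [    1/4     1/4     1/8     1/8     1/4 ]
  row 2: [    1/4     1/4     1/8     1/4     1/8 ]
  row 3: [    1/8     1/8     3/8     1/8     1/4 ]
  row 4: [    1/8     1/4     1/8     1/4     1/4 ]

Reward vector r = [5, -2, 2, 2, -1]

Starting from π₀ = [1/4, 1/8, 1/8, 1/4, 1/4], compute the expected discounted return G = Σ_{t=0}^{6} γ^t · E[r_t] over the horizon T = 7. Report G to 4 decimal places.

G = 3.1526

t=0: π = [0.2500, 0.1250, 0.1250, 0.2500, 0.2500], E[r] = 1.5000, γ^t·E[r] = 1.500000, running G = 1.500000
t=1: π = [0.1563, 0.2813, 0.1875, 0.1719, 0.2031], E[r] = 0.7344, γ^t·E[r] = 0.514063, running G = 2.014063
t=2: π = [0.1836, 0.2676, 0.1680, 0.1738, 0.2070], E[r] = 0.8594, γ^t·E[r] = 0.421094, running G = 2.435156
t=3: π = [0.1794, 0.2742, 0.1685, 0.1719, 0.2061], E[r] = 0.8235, γ^t·E[r] = 0.282456, running G = 2.717612
t=4: π = [0.1803, 0.2734, 0.1680, 0.1718, 0.2065], E[r] = 0.8279, γ^t·E[r] = 0.198789, running G = 2.916401
t=5: π = [0.1802, 0.2736, 0.1680, 0.1718, 0.2065], E[r] = 0.8267, γ^t·E[r] = 0.138943, running G = 3.055343
t=6: π = [0.1802, 0.2736, 0.1680, 0.1718, 0.2065], E[r] = 0.8269, γ^t·E[r] = 0.097280, running G = 3.152624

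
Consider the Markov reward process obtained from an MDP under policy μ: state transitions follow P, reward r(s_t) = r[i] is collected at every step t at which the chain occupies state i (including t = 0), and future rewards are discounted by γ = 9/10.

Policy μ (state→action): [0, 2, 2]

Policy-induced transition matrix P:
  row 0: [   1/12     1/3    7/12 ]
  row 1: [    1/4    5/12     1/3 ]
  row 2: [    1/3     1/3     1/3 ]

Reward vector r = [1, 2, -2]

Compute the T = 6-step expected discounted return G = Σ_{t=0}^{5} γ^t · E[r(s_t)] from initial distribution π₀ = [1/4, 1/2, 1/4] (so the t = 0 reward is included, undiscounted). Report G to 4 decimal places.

G = 1.4331

t=0: π = [0.2500, 0.5000, 0.2500], E[r] = 0.7500, γ^t·E[r] = 0.750000, running G = 0.750000
t=1: π = [0.2292, 0.3750, 0.3958], E[r] = 0.1875, γ^t·E[r] = 0.168750, running G = 0.918750
t=2: π = [0.2448, 0.3646, 0.3906], E[r] = 0.1927, γ^t·E[r] = 0.156094, running G = 1.074844
t=3: π = [0.2418, 0.3637, 0.3945], E[r] = 0.1801, γ^t·E[r] = 0.131309, running G = 1.206152
t=4: π = [0.2426, 0.3636, 0.3938], E[r] = 0.1823, γ^t·E[r] = 0.119625, running G = 1.325778
t=5: π = [0.2424, 0.3636, 0.3940], E[r] = 0.1817, γ^t·E[r] = 0.107291, running G = 1.433068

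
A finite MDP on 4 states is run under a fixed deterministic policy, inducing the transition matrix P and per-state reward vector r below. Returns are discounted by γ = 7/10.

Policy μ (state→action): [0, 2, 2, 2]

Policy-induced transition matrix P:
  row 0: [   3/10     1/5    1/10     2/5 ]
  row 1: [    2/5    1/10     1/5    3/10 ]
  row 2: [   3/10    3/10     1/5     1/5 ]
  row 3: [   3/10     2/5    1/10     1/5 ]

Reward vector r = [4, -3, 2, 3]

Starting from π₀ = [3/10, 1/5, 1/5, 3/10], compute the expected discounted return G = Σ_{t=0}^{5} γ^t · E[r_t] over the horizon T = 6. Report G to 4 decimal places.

G = 5.1565

t=0: π = [0.3000, 0.2000, 0.2000, 0.3000], E[r] = 1.9000, γ^t·E[r] = 1.900000, running G = 1.900000
t=1: π = [0.3200, 0.2600, 0.1400, 0.2800], E[r] = 1.6200, γ^t·E[r] = 1.134000, running G = 3.034000
t=2: π = [0.3260, 0.2440, 0.1400, 0.2900], E[r] = 1.7220, γ^t·E[r] = 0.843780, running G = 3.877780
t=3: π = [0.3244, 0.2476, 0.1384, 0.2896], E[r] = 1.7004, γ^t·E[r] = 0.583237, running G = 4.461017
t=4: π = [0.3248, 0.2470, 0.1386, 0.2896], E[r] = 1.7042, γ^t·E[r] = 0.409169, running G = 4.870186
t=5: π = [0.3247, 0.2471, 0.1386, 0.2897], E[r] = 1.7036, γ^t·E[r] = 0.286326, running G = 5.156512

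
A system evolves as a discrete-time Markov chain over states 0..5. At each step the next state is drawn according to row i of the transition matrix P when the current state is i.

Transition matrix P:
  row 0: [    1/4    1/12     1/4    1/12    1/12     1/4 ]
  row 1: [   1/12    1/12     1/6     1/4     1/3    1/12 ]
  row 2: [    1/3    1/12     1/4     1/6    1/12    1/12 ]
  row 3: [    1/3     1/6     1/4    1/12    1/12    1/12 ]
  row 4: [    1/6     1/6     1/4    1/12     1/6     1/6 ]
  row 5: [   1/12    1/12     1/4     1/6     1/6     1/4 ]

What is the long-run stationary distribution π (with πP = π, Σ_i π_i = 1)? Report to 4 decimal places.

Balance equations π_j = Σ_i π_i·P[i][j]:
  π_0 = 1/4·π_0 + 1/12·π_1 + 1/3·π_2 + 1/3·π_3 + 1/6·π_4 + 1/12·π_5
  π_1 = 1/12·π_0 + 1/12·π_1 + 1/12·π_2 + 1/6·π_3 + 1/6·π_4 + 1/12·π_5
  π_2 = 1/4·π_0 + 1/6·π_1 + 1/4·π_2 + 1/4·π_3 + 1/4·π_4 + 1/4·π_5
  π_3 = 1/12·π_0 + 1/4·π_1 + 1/6·π_2 + 1/12·π_3 + 1/12·π_4 + 1/6·π_5
  π_4 = 1/12·π_0 + 1/3·π_1 + 1/12·π_2 + 1/12·π_3 + 1/6·π_4 + 1/6·π_5
  normalize: π_0 + π_1 + π_2 + π_3 + π_4 + π_5 = 1
Solving the linear system gives exactly π = [50922/225265, 23811/225265, 54332/225265, 30246/225265, 30221/225265, 35733/225265].

π = [0.2261, 0.1057, 0.2412, 0.1343, 0.1342, 0.1586]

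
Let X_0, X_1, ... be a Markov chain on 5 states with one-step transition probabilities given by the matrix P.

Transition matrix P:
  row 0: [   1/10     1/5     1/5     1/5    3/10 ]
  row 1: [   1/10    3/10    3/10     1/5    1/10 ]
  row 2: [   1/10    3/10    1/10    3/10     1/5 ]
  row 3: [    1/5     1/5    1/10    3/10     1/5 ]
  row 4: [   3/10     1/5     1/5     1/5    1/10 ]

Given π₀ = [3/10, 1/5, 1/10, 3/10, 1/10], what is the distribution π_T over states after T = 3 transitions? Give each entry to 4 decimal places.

π = [0.1586, 0.2422, 0.1818, 0.2423, 0.1751]

t=0: π = [0.3000, 0.2000, 0.1000, 0.3000, 0.1000]
t=1: π = [0.1500, 0.2300, 0.1800, 0.2400, 0.2000]
t=2: π = [0.1640, 0.2410, 0.1810, 0.2420, 0.1720]
t=3: π = [0.1586, 0.2422, 0.1818, 0.2423, 0.1751]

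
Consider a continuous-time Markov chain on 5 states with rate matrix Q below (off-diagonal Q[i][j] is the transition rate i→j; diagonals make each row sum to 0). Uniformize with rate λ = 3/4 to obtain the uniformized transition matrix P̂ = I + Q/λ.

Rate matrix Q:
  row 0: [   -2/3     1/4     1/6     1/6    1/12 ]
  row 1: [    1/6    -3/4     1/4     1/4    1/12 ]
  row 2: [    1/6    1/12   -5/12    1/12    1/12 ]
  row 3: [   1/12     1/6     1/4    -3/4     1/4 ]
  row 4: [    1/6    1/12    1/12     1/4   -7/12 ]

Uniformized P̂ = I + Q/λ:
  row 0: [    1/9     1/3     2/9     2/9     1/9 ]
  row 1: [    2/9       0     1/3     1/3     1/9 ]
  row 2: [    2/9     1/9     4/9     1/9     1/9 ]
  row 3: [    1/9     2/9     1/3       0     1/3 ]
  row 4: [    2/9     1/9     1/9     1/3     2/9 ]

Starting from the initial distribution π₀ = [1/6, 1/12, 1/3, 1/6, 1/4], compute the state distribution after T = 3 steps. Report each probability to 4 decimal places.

t=0: π = [0.1667, 0.0833, 0.3333, 0.1667, 0.2500]
t=1: π = [0.1852, 0.1574, 0.2963, 0.1852, 0.1759]
t=2: π = [0.1811, 0.1553, 0.3066, 0.1852, 0.1718]
t=3: π = [0.1815, 0.1547, 0.3091, 0.1834, 0.1714]

π = [0.1815, 0.1547, 0.3091, 0.1834, 0.1714]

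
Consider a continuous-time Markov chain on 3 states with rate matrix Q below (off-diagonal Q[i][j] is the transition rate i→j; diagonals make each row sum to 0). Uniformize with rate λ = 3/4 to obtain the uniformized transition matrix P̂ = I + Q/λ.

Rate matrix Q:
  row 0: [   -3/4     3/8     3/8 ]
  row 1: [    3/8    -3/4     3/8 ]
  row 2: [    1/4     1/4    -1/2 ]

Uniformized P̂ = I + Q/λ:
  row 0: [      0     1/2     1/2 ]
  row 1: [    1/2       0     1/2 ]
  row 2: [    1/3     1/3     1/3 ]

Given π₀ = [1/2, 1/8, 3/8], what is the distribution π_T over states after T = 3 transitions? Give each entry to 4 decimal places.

t=0: π = [0.5000, 0.1250, 0.3750]
t=1: π = [0.1875, 0.3750, 0.4375]
t=2: π = [0.3333, 0.2396, 0.4271]
t=3: π = [0.2622, 0.3090, 0.4288]

π = [0.2622, 0.3090, 0.4288]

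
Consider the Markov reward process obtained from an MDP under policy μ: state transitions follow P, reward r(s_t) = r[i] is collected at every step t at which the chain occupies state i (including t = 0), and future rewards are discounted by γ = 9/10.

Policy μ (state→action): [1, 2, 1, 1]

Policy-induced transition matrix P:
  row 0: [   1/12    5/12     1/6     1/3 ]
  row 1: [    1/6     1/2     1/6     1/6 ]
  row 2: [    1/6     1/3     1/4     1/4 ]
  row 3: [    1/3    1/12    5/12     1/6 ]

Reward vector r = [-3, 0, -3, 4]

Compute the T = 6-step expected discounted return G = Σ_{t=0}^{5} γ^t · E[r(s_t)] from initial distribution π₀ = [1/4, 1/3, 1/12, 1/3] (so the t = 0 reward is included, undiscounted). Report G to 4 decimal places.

G = -1.2720

t=0: π = [0.2500, 0.3333, 0.0833, 0.3333], E[r] = 0.3333, γ^t·E[r] = 0.333333, running G = 0.333333
t=1: π = [0.2014, 0.3264, 0.2569, 0.2153], E[r] = -0.5139, γ^t·E[r] = -0.462500, running G = -0.129167
t=2: π = [0.1858, 0.3507, 0.2419, 0.2216], E[r] = -0.3964, γ^t·E[r] = -0.321094, running G = -0.450260
t=3: π = [0.1881, 0.3519, 0.2422, 0.2178], E[r] = -0.4199, γ^t·E[r] = -0.306141, running G = -0.756401
t=4: π = [0.1873, 0.3532, 0.2413, 0.2182], E[r] = -0.4129, γ^t·E[r] = -0.270923, running G = -1.027324
t=5: π = [0.1874, 0.3533, 0.2413, 0.2180], E[r] = -0.4143, γ^t·E[r] = -0.244643, running G = -1.271967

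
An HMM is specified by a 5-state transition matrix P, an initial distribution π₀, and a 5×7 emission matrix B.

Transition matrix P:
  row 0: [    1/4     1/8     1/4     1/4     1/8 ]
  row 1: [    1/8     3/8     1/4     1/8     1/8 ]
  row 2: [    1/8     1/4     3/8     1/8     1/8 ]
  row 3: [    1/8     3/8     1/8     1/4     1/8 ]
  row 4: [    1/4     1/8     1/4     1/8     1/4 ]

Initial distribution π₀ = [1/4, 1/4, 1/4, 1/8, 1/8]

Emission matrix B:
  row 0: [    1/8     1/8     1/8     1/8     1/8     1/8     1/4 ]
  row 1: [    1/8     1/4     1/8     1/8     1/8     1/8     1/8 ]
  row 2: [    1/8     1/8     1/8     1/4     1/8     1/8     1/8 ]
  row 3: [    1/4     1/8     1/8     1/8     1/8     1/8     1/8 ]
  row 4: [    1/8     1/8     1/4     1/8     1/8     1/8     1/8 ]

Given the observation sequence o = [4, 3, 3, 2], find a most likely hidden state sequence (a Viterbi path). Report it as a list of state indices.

t=0: δ = [3.125e-02, 3.125e-02, 3.125e-02, 1.562e-02, 1.562e-02]  (obs o_0=4)
t=1: δ = [9.766e-04, 1.465e-03, 2.930e-03, 9.766e-04, 4.883e-04]  ψ = [0, 1, 2, 0, 0]  (obs o_1=3)
t=2: δ = [4.578e-05, 9.155e-05, 2.747e-04, 4.578e-05, 4.578e-05]  ψ = [2, 2, 2, 2, 2]  (obs o_2=3)
t=3: δ = [4.292e-06, 8.583e-06, 1.287e-05, 4.292e-06, 8.583e-06]  ψ = [2, 2, 2, 2, 2]  (obs o_3=2)
backtrack: best end state = 2; path = [2, 2, 2, 2]

path = [2, 2, 2, 2]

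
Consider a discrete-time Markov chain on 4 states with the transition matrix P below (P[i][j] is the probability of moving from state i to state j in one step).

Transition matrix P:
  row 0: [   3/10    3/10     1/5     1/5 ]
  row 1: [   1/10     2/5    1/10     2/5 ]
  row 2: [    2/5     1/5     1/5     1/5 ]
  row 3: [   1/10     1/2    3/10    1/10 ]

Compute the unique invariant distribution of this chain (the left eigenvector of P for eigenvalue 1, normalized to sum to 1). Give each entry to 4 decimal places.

Balance equations π_j = Σ_i π_i·P[i][j]:
  π_0 = 3/10·π_0 + 1/10·π_1 + 2/5·π_2 + 1/10·π_3
  π_1 = 3/10·π_0 + 2/5·π_1 + 1/5·π_2 + 1/2·π_3
  π_2 = 1/5·π_0 + 1/10·π_1 + 1/5·π_2 + 3/10·π_3
  normalize: π_0 + π_1 + π_2 + π_3 = 1
Solving the linear system gives exactly π = [184/941, 346/941, 177/941, 234/941].

π = [0.1955, 0.3677, 0.1881, 0.2487]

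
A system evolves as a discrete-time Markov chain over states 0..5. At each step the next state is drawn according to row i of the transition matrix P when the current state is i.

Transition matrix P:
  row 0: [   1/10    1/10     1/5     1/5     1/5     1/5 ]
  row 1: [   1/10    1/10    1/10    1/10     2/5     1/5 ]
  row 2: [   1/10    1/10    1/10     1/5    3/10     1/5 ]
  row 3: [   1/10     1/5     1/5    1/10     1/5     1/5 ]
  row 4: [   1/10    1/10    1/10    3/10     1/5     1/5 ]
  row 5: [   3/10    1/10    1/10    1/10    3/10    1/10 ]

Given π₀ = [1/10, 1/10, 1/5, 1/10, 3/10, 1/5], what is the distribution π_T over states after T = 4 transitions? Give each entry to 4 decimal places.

t=0: π = [0.1000, 0.1000, 0.2000, 0.1000, 0.3000, 0.2000]
t=1: π = [0.1400, 0.1100, 0.1200, 0.1900, 0.2600, 0.1800]
t=2: π = [0.1360, 0.1190, 0.1330, 0.1780, 0.2520, 0.1820]
t=3: π = [0.1364, 0.1178, 0.1314, 0.1773, 0.2553, 0.1818]
t=4: π = [0.1364, 0.1177, 0.1314, 0.1778, 0.2549, 0.1818]

π = [0.1364, 0.1177, 0.1314, 0.1778, 0.2549, 0.1818]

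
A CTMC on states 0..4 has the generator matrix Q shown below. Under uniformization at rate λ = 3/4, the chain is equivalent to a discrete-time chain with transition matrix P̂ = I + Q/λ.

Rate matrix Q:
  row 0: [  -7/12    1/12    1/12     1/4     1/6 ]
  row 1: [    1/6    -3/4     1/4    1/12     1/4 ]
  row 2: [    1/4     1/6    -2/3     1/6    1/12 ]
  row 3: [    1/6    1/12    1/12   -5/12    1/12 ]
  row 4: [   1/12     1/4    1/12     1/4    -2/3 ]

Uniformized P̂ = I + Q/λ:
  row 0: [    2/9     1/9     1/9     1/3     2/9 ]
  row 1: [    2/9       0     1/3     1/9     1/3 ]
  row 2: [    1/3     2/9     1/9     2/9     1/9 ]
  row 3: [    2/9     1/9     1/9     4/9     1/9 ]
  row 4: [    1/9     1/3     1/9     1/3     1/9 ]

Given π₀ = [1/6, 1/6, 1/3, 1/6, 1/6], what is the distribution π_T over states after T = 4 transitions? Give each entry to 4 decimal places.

π = [0.2195, 0.1477, 0.1445, 0.3194, 0.1689]

t=0: π = [0.1667, 0.1667, 0.3333, 0.1667, 0.1667]
t=1: π = [0.2407, 0.1667, 0.1481, 0.2778, 0.1667]
t=2: π = [0.2202, 0.1461, 0.1481, 0.3107, 0.1749]
t=3: π = [0.2193, 0.1502, 0.1436, 0.3189, 0.1680]
t=4: π = [0.2195, 0.1477, 0.1445, 0.3194, 0.1689]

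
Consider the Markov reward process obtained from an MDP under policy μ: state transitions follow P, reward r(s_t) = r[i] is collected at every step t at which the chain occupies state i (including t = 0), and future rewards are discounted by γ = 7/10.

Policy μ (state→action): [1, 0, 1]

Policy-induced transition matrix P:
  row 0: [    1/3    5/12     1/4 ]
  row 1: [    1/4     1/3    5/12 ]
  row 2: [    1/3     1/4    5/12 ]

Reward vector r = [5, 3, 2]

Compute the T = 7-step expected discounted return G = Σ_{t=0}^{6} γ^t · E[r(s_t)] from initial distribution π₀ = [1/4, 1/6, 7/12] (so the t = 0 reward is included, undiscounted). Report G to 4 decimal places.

G = 9.6155

t=0: π = [0.2500, 0.1667, 0.5833], E[r] = 2.9167, γ^t·E[r] = 2.916667, running G = 2.916667
t=1: π = [0.3194, 0.3056, 0.3750], E[r] = 3.2639, γ^t·E[r] = 2.284722, running G = 5.201389
t=2: π = [0.3079, 0.3287, 0.3634], E[r] = 3.2523, γ^t·E[r] = 1.593634, running G = 6.795023
t=3: π = [0.3059, 0.3287, 0.3654], E[r] = 3.2465, γ^t·E[r] = 1.113559, running G = 7.908582
t=4: π = [0.3059, 0.3284, 0.3657], E[r] = 3.2462, γ^t·E[r] = 0.779414, running G = 8.687996
t=5: π = [0.3060, 0.3284, 0.3657], E[r] = 3.2463, γ^t·E[r] = 0.545599, running G = 9.233595
t=6: π = [0.3060, 0.3284, 0.3657], E[r] = 3.2463, γ^t·E[r] = 0.381920, running G = 9.615515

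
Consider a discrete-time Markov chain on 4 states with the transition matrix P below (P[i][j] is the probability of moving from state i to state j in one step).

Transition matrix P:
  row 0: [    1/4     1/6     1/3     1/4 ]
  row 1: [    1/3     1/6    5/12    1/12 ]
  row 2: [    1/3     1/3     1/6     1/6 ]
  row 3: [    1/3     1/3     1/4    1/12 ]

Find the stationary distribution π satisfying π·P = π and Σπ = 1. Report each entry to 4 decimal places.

π = [0.3077, 0.2418, 0.2916, 0.1589]

Balance equations π_j = Σ_i π_i·P[i][j]:
  π_0 = 1/4·π_0 + 1/3·π_1 + 1/3·π_2 + 1/3·π_3
  π_1 = 1/6·π_0 + 1/6·π_1 + 1/3·π_2 + 1/3·π_3
  π_2 = 1/3·π_0 + 5/12·π_1 + 1/6·π_2 + 1/4·π_3
  normalize: π_0 + π_1 + π_2 + π_3 = 1
Solving the linear system gives exactly π = [4/13, 22/91, 345/1183, 188/1183].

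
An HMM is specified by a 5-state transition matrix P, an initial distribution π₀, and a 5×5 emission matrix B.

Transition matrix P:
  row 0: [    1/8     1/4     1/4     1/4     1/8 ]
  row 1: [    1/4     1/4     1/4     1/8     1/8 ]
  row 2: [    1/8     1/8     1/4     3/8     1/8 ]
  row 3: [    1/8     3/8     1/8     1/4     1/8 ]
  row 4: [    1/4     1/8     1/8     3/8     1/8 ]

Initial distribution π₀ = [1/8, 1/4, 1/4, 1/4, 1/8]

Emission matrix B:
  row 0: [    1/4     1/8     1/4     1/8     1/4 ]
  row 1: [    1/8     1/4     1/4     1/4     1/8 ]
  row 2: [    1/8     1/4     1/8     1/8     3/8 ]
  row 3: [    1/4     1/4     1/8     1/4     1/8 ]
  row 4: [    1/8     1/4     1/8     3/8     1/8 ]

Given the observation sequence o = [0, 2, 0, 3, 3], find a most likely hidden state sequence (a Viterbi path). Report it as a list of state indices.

t=0: δ = [3.125e-02, 3.125e-02, 3.125e-02, 6.250e-02, 1.562e-02]  (obs o_0=0)
t=1: δ = [1.953e-03, 5.859e-03, 9.766e-04, 1.953e-03, 9.766e-04]  ψ = [1, 3, 0, 3, 3]  (obs o_1=2)
t=2: δ = [3.662e-04, 1.831e-04, 1.831e-04, 1.831e-04, 9.155e-05]  ψ = [1, 1, 1, 1, 1]  (obs o_2=0)
t=3: δ = [5.722e-06, 2.289e-05, 1.144e-05, 2.289e-05, 1.717e-05]  ψ = [0, 0, 0, 0, 0]  (obs o_3=3)
t=4: δ = [7.153e-07, 2.146e-06, 7.153e-07, 1.609e-06, 1.073e-06]  ψ = [1, 3, 1, 4, 1]  (obs o_4=3)
backtrack: best end state = 1; path = [3, 1, 0, 3, 1]

path = [3, 1, 0, 3, 1]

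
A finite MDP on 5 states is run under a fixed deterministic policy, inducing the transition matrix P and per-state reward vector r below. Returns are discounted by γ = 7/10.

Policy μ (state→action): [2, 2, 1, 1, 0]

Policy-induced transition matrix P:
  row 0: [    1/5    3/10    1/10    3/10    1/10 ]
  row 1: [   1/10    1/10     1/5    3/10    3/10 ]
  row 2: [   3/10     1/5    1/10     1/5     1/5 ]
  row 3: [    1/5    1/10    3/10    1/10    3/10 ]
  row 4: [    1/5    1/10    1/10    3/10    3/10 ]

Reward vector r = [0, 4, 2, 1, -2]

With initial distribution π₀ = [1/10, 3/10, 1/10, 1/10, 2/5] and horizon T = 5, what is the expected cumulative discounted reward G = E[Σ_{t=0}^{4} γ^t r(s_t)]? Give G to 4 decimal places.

t=0: π = [0.1000, 0.3000, 0.1000, 0.1000, 0.4000], E[r] = 0.7000, γ^t·E[r] = 0.700000, running G = 0.700000
t=1: π = [0.1800, 0.1300, 0.1500, 0.2700, 0.2700], E[r] = 0.5500, γ^t·E[r] = 0.385000, running G = 1.085000
t=2: π = [0.2020, 0.1510, 0.1670, 0.2310, 0.2490], E[r] = 0.6710, γ^t·E[r] = 0.328790, running G = 1.413790
t=3: π = [0.2016, 0.1571, 0.1613, 0.2371, 0.2429], E[r] = 0.7023, γ^t·E[r] = 0.240889, running G = 1.654679
t=4: π = [0.2004, 0.1565, 0.1631, 0.2365, 0.2436], E[r] = 0.7014, γ^t·E[r] = 0.168409, running G = 1.823087

G = 1.8231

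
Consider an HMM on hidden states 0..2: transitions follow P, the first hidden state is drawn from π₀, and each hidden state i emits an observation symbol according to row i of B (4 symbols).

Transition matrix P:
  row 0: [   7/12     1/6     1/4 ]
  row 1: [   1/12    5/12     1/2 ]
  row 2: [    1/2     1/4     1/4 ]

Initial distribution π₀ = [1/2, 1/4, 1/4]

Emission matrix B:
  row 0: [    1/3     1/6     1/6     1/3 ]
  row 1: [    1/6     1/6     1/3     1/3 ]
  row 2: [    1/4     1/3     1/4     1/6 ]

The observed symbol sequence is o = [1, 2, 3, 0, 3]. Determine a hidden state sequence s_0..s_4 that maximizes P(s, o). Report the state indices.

t=0: δ = [8.333e-02, 4.167e-02, 8.333e-02]  (obs o_0=1)
t=1: δ = [8.102e-03, 6.944e-03, 5.208e-03]  ψ = [0, 2, 0]  (obs o_1=2)
t=2: δ = [1.575e-03, 9.645e-04, 5.787e-04]  ψ = [0, 1, 1]  (obs o_2=3)
t=3: δ = [3.063e-04, 6.698e-05, 1.206e-04]  ψ = [0, 1, 1]  (obs o_3=0)
t=4: δ = [5.956e-05, 1.702e-05, 1.276e-05]  ψ = [0, 0, 0]  (obs o_4=3)
backtrack: best end state = 0; path = [0, 0, 0, 0, 0]

path = [0, 0, 0, 0, 0]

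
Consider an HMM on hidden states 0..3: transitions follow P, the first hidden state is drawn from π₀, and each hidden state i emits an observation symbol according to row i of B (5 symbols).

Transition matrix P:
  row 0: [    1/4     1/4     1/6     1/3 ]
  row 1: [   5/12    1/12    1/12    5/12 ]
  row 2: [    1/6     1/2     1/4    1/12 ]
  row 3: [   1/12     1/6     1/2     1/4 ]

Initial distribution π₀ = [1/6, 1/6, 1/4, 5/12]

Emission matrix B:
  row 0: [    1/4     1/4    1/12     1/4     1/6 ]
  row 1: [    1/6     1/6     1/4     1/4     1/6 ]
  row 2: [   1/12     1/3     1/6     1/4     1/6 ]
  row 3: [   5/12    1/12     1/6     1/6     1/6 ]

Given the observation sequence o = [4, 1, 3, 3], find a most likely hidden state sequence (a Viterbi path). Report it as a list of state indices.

path = [3, 2, 1, 0]

t=0: δ = [2.778e-02, 2.778e-02, 4.167e-02, 6.944e-02]  (obs o_0=4)
t=1: δ = [2.894e-03, 3.472e-03, 1.157e-02, 1.447e-03]  ψ = [1, 2, 3, 3]  (obs o_1=1)
t=2: δ = [4.823e-04, 1.447e-03, 7.234e-04, 2.411e-04]  ψ = [2, 2, 2, 1]  (obs o_2=3)
t=3: δ = [1.507e-04, 9.042e-05, 4.521e-05, 1.005e-04]  ψ = [1, 2, 2, 1]  (obs o_3=3)
backtrack: best end state = 0; path = [3, 2, 1, 0]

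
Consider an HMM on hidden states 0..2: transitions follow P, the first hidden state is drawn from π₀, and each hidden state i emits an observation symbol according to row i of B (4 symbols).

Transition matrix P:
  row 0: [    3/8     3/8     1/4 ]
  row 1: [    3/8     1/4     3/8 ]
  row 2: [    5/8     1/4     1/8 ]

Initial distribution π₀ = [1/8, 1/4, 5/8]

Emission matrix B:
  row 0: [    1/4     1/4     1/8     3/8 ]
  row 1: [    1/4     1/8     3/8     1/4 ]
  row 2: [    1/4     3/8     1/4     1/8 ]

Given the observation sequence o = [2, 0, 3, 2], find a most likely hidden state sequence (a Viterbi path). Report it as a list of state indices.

t=0: δ = [1.562e-02, 9.375e-02, 1.562e-01]  (obs o_0=2)
t=1: δ = [2.441e-02, 9.766e-03, 8.789e-03]  ψ = [2, 2, 1]  (obs o_1=0)
t=2: δ = [3.433e-03, 2.289e-03, 7.629e-04]  ψ = [0, 0, 0]  (obs o_2=3)
t=3: δ = [1.609e-04, 4.828e-04, 2.146e-04]  ψ = [0, 0, 0]  (obs o_3=2)
backtrack: best end state = 1; path = [2, 0, 0, 1]

path = [2, 0, 0, 1]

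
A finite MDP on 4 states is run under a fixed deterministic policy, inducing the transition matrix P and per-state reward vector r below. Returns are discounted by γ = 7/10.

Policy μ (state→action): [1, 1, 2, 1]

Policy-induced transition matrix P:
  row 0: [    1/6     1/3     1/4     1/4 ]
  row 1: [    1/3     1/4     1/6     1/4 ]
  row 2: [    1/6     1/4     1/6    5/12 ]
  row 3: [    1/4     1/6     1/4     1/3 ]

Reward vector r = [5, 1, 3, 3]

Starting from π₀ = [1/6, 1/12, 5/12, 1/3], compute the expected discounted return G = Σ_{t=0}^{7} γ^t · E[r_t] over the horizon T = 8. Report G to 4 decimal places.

t=0: π = [0.1667, 0.0833, 0.4167, 0.3333], E[r] = 3.1667, γ^t·E[r] = 3.166667, running G = 3.166667
t=1: π = [0.2083, 0.2361, 0.2083, 0.3472], E[r] = 2.9444, γ^t·E[r] = 2.061111, running G = 5.227778
t=2: π = [0.2350, 0.2384, 0.2130, 0.3137], E[r] = 2.9931, γ^t·E[r] = 1.466597, running G = 6.694375
t=3: π = [0.2325, 0.2434, 0.2124, 0.3116], E[r] = 2.9782, γ^t·E[r] = 1.021523, running G = 7.715898
t=4: π = [0.2332, 0.2434, 0.2120, 0.3114], E[r] = 2.9796, γ^t·E[r] = 0.715402, running G = 8.431300
t=5: π = [0.2332, 0.2435, 0.2120, 0.3113], E[r] = 2.9794, γ^t·E[r] = 0.500746, running G = 8.932047
t=6: π = [0.2332, 0.2435, 0.2120, 0.3113], E[r] = 2.9794, γ^t·E[r] = 0.350523, running G = 9.282569
t=7: π = [0.2332, 0.2435, 0.2120, 0.3113], E[r] = 2.9794, γ^t·E[r] = 0.245366, running G = 9.527935

G = 9.5279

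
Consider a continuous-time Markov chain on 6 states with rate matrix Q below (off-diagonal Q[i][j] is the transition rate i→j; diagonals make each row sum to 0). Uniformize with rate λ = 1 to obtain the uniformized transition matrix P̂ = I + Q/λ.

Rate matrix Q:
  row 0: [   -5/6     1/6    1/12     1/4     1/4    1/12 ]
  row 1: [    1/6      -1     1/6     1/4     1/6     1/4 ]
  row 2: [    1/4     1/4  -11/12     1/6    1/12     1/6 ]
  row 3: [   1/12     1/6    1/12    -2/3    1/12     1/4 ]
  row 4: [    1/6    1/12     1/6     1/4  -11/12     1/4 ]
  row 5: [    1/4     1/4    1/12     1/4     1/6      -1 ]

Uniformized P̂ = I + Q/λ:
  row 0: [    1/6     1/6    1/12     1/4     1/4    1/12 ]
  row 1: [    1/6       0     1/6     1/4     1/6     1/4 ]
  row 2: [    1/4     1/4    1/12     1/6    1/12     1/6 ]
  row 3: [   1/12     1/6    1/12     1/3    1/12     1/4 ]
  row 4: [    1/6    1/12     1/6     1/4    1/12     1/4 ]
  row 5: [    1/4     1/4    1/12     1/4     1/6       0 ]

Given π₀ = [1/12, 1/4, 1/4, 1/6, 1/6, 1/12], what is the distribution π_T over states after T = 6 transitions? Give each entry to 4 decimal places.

t=0: π = [0.0833, 0.2500, 0.2500, 0.1667, 0.1667, 0.0833]
t=1: π = [0.1806, 0.1389, 0.1181, 0.2431, 0.1250, 0.1944]
t=2: π = [0.1725, 0.1591, 0.1053, 0.2604, 0.1412, 0.1615]
t=3: π = [0.1672, 0.1506, 0.1084, 0.2629, 0.1388, 0.1721]
t=4: π = [0.1681, 0.1534, 0.1075, 0.2629, 0.1381, 0.1701]
t=5: π = [0.1679, 0.1527, 0.1076, 0.2630, 0.1383, 0.1705]
t=6: π = [0.1679, 0.1529, 0.1076, 0.2629, 0.1383, 0.1704]

π = [0.1679, 0.1529, 0.1076, 0.2629, 0.1383, 0.1704]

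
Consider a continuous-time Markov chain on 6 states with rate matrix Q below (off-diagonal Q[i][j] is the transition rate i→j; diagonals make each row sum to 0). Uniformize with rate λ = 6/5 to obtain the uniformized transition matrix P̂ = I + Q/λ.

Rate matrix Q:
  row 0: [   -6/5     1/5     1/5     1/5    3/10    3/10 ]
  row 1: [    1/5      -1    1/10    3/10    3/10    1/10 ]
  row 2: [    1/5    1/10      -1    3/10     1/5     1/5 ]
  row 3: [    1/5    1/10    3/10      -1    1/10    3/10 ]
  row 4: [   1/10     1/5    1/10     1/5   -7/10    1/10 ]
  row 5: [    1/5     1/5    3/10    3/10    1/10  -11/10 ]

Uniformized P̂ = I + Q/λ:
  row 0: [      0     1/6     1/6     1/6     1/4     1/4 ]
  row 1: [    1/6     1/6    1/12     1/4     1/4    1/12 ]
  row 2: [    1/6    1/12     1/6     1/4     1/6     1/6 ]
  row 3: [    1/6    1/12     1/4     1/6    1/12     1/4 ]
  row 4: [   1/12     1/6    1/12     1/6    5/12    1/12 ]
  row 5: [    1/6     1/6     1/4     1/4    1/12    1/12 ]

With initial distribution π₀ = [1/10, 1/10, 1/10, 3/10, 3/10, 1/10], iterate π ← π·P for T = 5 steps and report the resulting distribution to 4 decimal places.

π = [0.1277, 0.1357, 0.1674, 0.2046, 0.2119, 0.1527]

t=0: π = [0.1000, 0.1000, 0.1000, 0.3000, 0.3000, 0.1000]
t=1: π = [0.1250, 0.1333, 0.1667, 0.1917, 0.2250, 0.1583]
t=2: π = [0.1271, 0.1368, 0.1660, 0.2049, 0.2153, 0.1500]
t=3: π = [0.1275, 0.1358, 0.1669, 0.2044, 0.2129, 0.1525]
t=4: π = [0.1277, 0.1357, 0.1674, 0.2046, 0.2121, 0.1526]
t=5: π = [0.1277, 0.1357, 0.1674, 0.2046, 0.2119, 0.1527]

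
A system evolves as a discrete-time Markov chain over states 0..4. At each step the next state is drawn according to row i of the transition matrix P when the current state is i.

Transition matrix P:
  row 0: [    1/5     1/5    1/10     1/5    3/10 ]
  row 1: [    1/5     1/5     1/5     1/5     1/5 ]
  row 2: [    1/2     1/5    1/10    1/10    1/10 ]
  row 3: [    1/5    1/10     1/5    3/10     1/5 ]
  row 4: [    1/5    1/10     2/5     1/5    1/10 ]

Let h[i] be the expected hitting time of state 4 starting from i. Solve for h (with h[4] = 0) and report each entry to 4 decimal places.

h = [4.2797, 4.7881, 5.0847, 4.7881, 0.0000]

First-step conditioning: h[4] = 0; for i ≠ 4, h[i] = 1 + Σ_k P[i][k]·h[k].
  h[0] = 1 + 1/5·h[0] + 1/5·h[1] + 1/10·h[2] + 1/5·h[3]
  h[1] = 1 + 1/5·h[0] + 1/5·h[1] + 1/5·h[2] + 1/5·h[3]
  h[2] = 1 + 1/2·h[0] + 1/5·h[1] + 1/10·h[2] + 1/10·h[3]
  h[3] = 1 + 1/5·h[0] + 1/10·h[1] + 1/5·h[2] + 3/10·h[3]
Solving the 4×4 linear system over states ≠ 4 gives exactly h = [505/118, 565/118, 300/59, 565/118, 0] (h[4] = 0 is the target).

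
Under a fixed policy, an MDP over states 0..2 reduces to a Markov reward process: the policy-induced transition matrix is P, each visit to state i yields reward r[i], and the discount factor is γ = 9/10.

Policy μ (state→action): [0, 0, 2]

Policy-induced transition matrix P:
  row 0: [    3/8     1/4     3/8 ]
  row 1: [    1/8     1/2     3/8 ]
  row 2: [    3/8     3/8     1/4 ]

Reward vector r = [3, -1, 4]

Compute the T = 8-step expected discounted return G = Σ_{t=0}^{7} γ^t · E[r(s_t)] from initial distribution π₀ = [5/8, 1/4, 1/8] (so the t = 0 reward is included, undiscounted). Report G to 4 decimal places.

t=0: π = [0.6250, 0.2500, 0.1250], E[r] = 2.1250, γ^t·E[r] = 2.125000, running G = 2.125000
t=1: π = [0.3125, 0.3281, 0.3594], E[r] = 2.0469, γ^t·E[r] = 1.842188, running G = 3.967188
t=2: π = [0.2930, 0.3770, 0.3301], E[r] = 1.8223, γ^t·E[r] = 1.476035, running G = 5.443223
t=3: π = [0.2808, 0.3855, 0.3337], E[r] = 1.7917, γ^t·E[r] = 1.306184, running G = 6.749407
t=4: π = [0.2786, 0.3881, 0.3333], E[r] = 1.7809, γ^t·E[r] = 1.168458, running G = 7.917865
t=5: π = [0.2780, 0.3887, 0.3333], E[r] = 1.7786, γ^t·E[r] = 1.050249, running G = 8.968114
t=6: π = [0.2778, 0.3888, 0.3333], E[r] = 1.7780, γ^t·E[r] = 0.944891, running G = 9.913005
t=7: π = [0.2778, 0.3889, 0.3333], E[r] = 1.7778, γ^t·E[r] = 0.850330, running G = 10.763335

G = 10.7633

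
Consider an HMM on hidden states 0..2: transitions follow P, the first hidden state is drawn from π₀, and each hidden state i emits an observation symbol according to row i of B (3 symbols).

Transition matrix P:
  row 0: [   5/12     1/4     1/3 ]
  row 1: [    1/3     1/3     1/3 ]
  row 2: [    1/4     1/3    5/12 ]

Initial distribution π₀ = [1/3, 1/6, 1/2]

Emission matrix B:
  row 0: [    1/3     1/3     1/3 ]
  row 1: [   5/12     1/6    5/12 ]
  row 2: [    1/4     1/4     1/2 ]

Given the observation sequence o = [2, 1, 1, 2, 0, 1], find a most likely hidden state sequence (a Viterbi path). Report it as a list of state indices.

path = [2, 2, 2, 2, 1, 0]

t=0: δ = [1.111e-01, 6.944e-02, 2.500e-01]  (obs o_0=2)
t=1: δ = [2.083e-02, 1.389e-02, 2.604e-02]  ψ = [2, 2, 2]  (obs o_1=1)
t=2: δ = [2.894e-03, 1.447e-03, 2.713e-03]  ψ = [0, 2, 2]  (obs o_2=1)
t=3: δ = [4.019e-04, 3.768e-04, 5.651e-04]  ψ = [0, 2, 2]  (obs o_3=2)
t=4: δ = [5.582e-05, 7.849e-05, 5.887e-05]  ψ = [0, 2, 2]  (obs o_4=0)
t=5: δ = [8.721e-06, 4.361e-06, 6.541e-06]  ψ = [1, 1, 1]  (obs o_5=1)
backtrack: best end state = 0; path = [2, 2, 2, 2, 1, 0]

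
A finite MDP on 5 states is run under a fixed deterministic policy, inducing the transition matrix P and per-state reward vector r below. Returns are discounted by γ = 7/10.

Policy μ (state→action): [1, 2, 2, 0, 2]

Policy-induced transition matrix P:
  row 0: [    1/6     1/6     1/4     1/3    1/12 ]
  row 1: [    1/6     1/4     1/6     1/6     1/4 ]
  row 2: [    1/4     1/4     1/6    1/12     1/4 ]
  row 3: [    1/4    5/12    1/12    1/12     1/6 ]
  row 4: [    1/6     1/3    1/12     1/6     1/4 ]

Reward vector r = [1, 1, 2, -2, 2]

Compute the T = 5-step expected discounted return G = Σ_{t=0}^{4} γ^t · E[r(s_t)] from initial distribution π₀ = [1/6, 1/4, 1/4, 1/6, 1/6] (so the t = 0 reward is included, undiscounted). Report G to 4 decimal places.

t=0: π = [0.1667, 0.2500, 0.2500, 0.1667, 0.1667], E[r] = 0.9167, γ^t·E[r] = 0.916667, running G = 0.916667
t=1: π = [0.2014, 0.2778, 0.1528, 0.1597, 0.2083], E[r] = 0.8819, γ^t·E[r] = 0.617361, running G = 1.534028
t=2: π = [0.1927, 0.2772, 0.1528, 0.1742, 0.2031], E[r] = 0.8333, γ^t·E[r] = 0.408333, running G = 1.942361
t=3: π = [0.1939, 0.2799, 0.1513, 0.1715, 0.2034], E[r] = 0.8400, γ^t·E[r] = 0.288133, running G = 2.230494
t=4: π = [0.1936, 0.2794, 0.1516, 0.1721, 0.2034], E[r] = 0.8387, γ^t·E[r] = 0.201376, running G = 2.431870

G = 2.4319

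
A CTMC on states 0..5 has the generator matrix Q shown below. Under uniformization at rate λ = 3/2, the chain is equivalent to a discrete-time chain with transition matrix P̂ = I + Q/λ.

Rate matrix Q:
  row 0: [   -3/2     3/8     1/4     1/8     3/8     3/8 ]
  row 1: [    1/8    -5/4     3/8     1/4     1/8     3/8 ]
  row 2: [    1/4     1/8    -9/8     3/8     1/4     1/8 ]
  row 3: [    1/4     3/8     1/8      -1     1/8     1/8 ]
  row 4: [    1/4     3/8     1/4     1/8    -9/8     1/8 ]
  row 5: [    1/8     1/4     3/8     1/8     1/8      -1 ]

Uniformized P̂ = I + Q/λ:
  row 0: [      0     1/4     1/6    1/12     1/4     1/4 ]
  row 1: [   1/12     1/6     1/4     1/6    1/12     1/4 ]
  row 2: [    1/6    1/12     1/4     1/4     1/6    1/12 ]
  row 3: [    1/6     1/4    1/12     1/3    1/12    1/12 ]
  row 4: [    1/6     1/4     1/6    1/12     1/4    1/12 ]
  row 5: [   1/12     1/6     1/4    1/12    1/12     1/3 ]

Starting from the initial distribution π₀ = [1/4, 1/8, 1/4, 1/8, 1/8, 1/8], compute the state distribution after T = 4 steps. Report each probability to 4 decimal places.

t=0: π = [0.2500, 0.1250, 0.2500, 0.1250, 0.1250, 0.1250]
t=1: π = [0.1042, 0.1875, 0.1979, 0.1667, 0.1667, 0.1771]
t=2: π = [0.1189, 0.1866, 0.1997, 0.1736, 0.1450, 0.1762]
t=3: π = [0.1166, 0.1865, 0.1991, 0.1756, 0.1440, 0.1783]
t=4: π = [0.1168, 0.1864, 0.1990, 0.1759, 0.1433, 0.1784]

π = [0.1168, 0.1864, 0.1990, 0.1759, 0.1433, 0.1784]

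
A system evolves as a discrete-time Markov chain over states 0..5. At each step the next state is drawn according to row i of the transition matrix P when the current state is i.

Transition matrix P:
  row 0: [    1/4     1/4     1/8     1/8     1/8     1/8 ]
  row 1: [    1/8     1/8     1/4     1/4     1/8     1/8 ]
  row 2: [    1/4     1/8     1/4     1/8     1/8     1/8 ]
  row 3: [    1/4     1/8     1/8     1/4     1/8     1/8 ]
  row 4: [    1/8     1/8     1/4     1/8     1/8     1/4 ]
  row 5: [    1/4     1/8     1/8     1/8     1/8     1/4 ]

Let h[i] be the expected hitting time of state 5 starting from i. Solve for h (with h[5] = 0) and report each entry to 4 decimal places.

h = [7.1111, 7.1111, 7.1111, 7.1111, 6.2222, 0.0000]

First-step conditioning: h[5] = 0; for i ≠ 5, h[i] = 1 + Σ_k P[i][k]·h[k].
  h[0] = 1 + 1/4·h[0] + 1/4·h[1] + 1/8·h[2] + 1/8·h[3] + 1/8·h[4]
  h[1] = 1 + 1/8·h[0] + 1/8·h[1] + 1/4·h[2] + 1/4·h[3] + 1/8·h[4]
  h[2] = 1 + 1/4·h[0] + 1/8·h[1] + 1/4·h[2] + 1/8·h[3] + 1/8·h[4]
  h[3] = 1 + 1/4·h[0] + 1/8·h[1] + 1/8·h[2] + 1/4·h[3] + 1/8·h[4]
  h[4] = 1 + 1/8·h[0] + 1/8·h[1] + 1/4·h[2] + 1/8·h[3] + 1/8·h[4]
Solving the 5×5 linear system over states ≠ 5 gives exactly h = [64/9, 64/9, 64/9, 64/9, 56/9, 0] (h[5] = 0 is the target).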